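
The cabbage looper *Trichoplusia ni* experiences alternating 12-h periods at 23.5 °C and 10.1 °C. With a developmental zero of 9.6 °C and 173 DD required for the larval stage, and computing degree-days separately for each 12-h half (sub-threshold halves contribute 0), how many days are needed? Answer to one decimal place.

Day half: max(0, 23.5 − 9.6) × 0.5 = 13.9 × 0.5 = 6.95 DD.
Night half: max(0, 10.1 − 9.6) × 0.5 = 0.5 × 0.5 = 0.25 DD.
Per 24 h: 7.20 DD/day.
Duration = 173 / 7.20 = 24.028 ≈ 24.0 days.

24.0 days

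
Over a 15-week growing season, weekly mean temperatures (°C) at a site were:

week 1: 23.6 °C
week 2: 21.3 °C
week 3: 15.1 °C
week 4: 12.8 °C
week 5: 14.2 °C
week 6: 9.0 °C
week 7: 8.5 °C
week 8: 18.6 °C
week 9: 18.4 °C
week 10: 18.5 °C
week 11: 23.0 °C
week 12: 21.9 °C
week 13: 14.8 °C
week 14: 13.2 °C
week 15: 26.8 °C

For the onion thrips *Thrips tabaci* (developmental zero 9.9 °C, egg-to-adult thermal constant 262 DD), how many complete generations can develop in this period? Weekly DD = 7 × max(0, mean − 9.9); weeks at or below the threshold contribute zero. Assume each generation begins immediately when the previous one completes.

3 generations

Weekly DD (7 × max(0, T̄ − 9.9)): 95.9, 79.8, 36.4, 20.3, 30.1, 0.0, 0.0, 60.9, 59.5, 60.2, 91.7, 84.0, 34.3, 23.1, 118.3.
Season total = 794.5 DD.
Complete generations = ⌊794.5 / 262⌋ = 3.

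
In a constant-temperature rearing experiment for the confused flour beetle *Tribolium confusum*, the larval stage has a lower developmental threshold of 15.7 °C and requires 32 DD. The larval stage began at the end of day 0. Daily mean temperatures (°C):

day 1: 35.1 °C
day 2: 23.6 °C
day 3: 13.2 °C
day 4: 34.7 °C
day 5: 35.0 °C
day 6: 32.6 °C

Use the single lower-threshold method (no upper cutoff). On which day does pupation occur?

Daily DD above 15.7 °C: 19.4, 7.9, 0.0, 19.0, 19.3, 16.9.
Cumulative: 19.4, 27.3, 27.3, 46.3, 65.6, 82.5.
The total first reaches 32 DD on day 4.

day 4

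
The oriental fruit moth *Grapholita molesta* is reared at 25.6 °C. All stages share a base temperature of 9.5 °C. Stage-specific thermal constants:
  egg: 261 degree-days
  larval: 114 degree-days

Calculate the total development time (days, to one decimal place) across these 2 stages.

23.3 days

Daily accumulation at 25.6 °C = 25.6 − 9.5 = 16.1 DD/day.
Total K = 261 + 114 = 375 DD.
Total duration = 375 / 16.1 = 23.292 ≈ 23.3 days.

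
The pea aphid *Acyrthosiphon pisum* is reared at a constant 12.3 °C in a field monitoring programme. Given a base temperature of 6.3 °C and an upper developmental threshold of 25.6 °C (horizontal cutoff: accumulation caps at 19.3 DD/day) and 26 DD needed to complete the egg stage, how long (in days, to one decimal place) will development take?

Daily accumulation = 12.3 − 6.3 = 6.0 DD/day.
Duration = 26 / 6.0 = 4.333 ≈ 4.3 days.

4.3 days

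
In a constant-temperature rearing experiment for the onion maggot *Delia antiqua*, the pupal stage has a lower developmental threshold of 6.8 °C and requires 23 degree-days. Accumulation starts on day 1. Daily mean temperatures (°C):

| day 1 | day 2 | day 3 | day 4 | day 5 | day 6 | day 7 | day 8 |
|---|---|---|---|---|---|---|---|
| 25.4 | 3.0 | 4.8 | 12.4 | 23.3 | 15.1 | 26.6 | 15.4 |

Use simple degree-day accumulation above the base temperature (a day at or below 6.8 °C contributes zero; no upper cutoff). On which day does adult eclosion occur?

Daily DD above 6.8 °C: 18.6, 0.0, 0.0, 5.6, 16.5, 8.3, 19.8, 8.6.
Cumulative: 18.6, 18.6, 18.6, 24.2, 40.7, 49.0, 68.8, 77.4.
The total first reaches 23 DD on day 4.

day 4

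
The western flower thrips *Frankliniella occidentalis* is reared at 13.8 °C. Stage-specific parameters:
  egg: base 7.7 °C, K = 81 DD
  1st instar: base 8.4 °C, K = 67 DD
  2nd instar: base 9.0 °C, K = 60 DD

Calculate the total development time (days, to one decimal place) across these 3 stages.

38.2 days

egg: 81 / (13.8 − 7.7) = 81 / 6.1 = 13.279 d.
1st instar: 67 / (13.8 − 8.4) = 67 / 5.4 = 12.407 d.
2nd instar: 60 / (13.8 − 9.0) = 60 / 4.8 = 12.500 d.
Sum = 38.186 ≈ 38.2 days.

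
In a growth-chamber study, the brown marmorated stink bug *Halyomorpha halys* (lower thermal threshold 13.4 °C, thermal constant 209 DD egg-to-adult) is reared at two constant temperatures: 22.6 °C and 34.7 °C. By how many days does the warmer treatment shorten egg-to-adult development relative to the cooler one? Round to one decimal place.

12.9 days

At 22.6 °C: 209 / (22.6 − 13.4) = 209 / 9.2 = 22.717 d.
At 34.7 °C: 209 / (34.7 − 13.4) = 209 / 21.3 = 9.812 d.
Difference = |22.717 − 9.812| = 12.905 ≈ 12.9 days.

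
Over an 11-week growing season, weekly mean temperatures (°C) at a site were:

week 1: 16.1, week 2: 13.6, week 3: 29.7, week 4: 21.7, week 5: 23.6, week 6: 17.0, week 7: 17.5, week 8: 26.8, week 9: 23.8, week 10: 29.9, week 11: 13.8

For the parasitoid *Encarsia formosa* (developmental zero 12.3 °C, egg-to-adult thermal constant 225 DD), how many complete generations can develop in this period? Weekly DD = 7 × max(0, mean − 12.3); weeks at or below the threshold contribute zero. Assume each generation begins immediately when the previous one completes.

Weekly DD (7 × max(0, T̄ − 12.3)): 26.6, 9.1, 121.8, 65.8, 79.1, 32.9, 36.4, 101.5, 80.5, 123.2, 10.5.
Season total = 687.4 DD.
Complete generations = ⌊687.4 / 225⌋ = 3.

3 generations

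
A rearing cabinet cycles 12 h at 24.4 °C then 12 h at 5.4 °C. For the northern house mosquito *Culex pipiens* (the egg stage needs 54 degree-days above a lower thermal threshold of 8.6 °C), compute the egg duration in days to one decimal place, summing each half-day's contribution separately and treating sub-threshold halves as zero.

Day half: max(0, 24.4 − 8.6) × 0.5 = 15.8 × 0.5 = 7.90 DD.
Night half: max(0, 5.4 − 8.6) × 0.5 = 0.0 × 0.5 = 0.00 DD.
Per 24 h: 7.90 DD/day.
Duration = 54 / 7.90 = 6.835 ≈ 6.8 days.

6.8 days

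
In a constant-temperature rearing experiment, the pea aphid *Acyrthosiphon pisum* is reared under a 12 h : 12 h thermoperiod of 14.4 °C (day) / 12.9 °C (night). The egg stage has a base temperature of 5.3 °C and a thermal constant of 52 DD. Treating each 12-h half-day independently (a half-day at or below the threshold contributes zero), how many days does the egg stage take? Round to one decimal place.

Day half: max(0, 14.4 − 5.3) × 0.5 = 9.1 × 0.5 = 4.55 DD.
Night half: max(0, 12.9 − 5.3) × 0.5 = 7.6 × 0.5 = 3.80 DD.
Per 24 h: 8.35 DD/day.
Duration = 52 / 8.35 = 6.228 ≈ 6.2 days.

6.2 days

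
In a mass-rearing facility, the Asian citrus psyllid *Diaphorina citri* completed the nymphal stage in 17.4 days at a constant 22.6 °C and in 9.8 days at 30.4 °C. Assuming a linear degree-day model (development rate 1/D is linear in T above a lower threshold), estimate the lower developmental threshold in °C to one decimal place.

Linear rate model ⇒ the product D·(T − T_b) is constant across temperatures.
17.4·(22.6 − T_b) = 9.8·(30.4 − T_b)
T_b = (17.4·22.6 − 9.8·30.4) / (17.4 − 9.8) = 95.32 / 7.6 = 12.542 °C ≈ 12.5 °C.

12.5 °C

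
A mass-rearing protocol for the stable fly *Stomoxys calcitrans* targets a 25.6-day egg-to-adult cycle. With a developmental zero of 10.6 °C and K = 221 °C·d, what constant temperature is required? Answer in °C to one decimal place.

19.2 °C

Required daily accumulation = 221 / 25.6 = 8.633 DD/day.
T = T_base + 8.633 = 10.6 + 8.633 = 19.233 ≈ 19.2 °C.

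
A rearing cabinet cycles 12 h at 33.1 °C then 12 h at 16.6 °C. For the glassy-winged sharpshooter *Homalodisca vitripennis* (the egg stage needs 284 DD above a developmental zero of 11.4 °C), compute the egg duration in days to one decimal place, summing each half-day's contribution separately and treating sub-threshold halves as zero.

21.1 days

Day half: max(0, 33.1 − 11.4) × 0.5 = 21.7 × 0.5 = 10.85 DD.
Night half: max(0, 16.6 − 11.4) × 0.5 = 5.2 × 0.5 = 2.60 DD.
Per 24 h: 13.45 DD/day.
Duration = 284 / 13.45 = 21.115 ≈ 21.1 days.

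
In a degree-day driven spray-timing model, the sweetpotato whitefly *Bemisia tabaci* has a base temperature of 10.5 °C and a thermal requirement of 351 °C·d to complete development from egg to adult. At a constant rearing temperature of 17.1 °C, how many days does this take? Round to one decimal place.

53.2 days

Daily accumulation = 17.1 − 10.5 = 6.6 DD/day.
Duration = 351 / 6.6 = 53.182 ≈ 53.2 days.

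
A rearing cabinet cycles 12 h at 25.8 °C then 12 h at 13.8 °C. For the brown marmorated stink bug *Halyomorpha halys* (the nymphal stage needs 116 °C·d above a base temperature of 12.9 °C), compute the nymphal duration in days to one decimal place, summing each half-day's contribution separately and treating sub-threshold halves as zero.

16.8 days

Day half: max(0, 25.8 − 12.9) × 0.5 = 12.9 × 0.5 = 6.45 DD.
Night half: max(0, 13.8 − 12.9) × 0.5 = 0.9 × 0.5 = 0.45 DD.
Per 24 h: 6.90 DD/day.
Duration = 116 / 6.90 = 16.812 ≈ 16.8 days.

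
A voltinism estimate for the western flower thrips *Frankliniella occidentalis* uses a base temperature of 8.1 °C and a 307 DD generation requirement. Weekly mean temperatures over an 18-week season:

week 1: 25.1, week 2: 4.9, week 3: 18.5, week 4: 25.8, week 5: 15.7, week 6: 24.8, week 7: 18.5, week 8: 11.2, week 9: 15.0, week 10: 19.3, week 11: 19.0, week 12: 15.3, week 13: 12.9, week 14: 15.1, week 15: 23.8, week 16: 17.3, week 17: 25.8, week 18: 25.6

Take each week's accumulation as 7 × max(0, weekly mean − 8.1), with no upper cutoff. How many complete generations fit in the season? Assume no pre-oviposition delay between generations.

4 generations

Weekly DD (7 × max(0, T̄ − 8.1)): 119.0, 0.0, 72.8, 123.9, 53.2, 116.9, 72.8, 21.7, 48.3, 78.4, 76.3, 50.4, 33.6, 49.0, 109.9, 64.4, 123.9, 122.5.
Season total = 1337.0 DD.
Complete generations = ⌊1337.0 / 307⌋ = 4.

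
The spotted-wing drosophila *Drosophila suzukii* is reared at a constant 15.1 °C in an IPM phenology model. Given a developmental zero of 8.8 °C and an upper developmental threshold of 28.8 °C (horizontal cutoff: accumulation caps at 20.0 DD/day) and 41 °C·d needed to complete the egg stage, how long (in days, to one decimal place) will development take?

6.5 days

Daily accumulation = 15.1 − 8.8 = 6.3 DD/day.
Duration = 41 / 6.3 = 6.508 ≈ 6.5 days.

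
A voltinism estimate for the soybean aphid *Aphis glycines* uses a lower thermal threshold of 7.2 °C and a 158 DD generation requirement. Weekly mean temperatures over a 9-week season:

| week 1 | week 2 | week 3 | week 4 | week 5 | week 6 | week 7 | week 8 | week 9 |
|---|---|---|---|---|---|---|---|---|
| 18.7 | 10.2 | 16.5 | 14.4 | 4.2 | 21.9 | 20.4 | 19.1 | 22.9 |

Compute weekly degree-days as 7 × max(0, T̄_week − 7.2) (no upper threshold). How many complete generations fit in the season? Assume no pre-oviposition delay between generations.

Weekly DD (7 × max(0, T̄ − 7.2)): 80.5, 21.0, 65.1, 50.4, 0.0, 102.9, 92.4, 83.3, 109.9.
Season total = 605.5 DD.
Complete generations = ⌊605.5 / 158⌋ = 3.

3 generations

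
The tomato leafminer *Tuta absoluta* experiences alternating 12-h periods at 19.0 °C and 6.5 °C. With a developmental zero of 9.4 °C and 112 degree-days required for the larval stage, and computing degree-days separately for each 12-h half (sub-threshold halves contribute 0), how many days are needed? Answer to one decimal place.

Day half: max(0, 19.0 − 9.4) × 0.5 = 9.6 × 0.5 = 4.80 DD.
Night half: max(0, 6.5 − 9.4) × 0.5 = 0.0 × 0.5 = 0.00 DD.
Per 24 h: 4.80 DD/day.
Duration = 112 / 4.80 = 23.333 ≈ 23.3 days.

23.3 days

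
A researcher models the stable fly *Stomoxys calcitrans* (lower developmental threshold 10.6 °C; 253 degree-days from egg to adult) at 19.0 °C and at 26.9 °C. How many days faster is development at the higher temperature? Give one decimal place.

14.6 days

At 19.0 °C: 253 / (19.0 − 10.6) = 253 / 8.4 = 30.119 d.
At 26.9 °C: 253 / (26.9 − 10.6) = 253 / 16.3 = 15.521 d.
Difference = |30.119 − 15.521| = 14.598 ≈ 14.6 days.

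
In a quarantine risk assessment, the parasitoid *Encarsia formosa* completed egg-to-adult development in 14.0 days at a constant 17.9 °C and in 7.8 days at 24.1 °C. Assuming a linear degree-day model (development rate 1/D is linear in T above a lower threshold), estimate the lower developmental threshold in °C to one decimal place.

10.1 °C

Equal thermal constants: D₁(T₁ − T_b) = D₂(T₂ − T_b).
14.0·(17.9 − T_b) = 7.8·(24.1 − T_b)
T_b = (14.0·17.9 − 7.8·24.1) / (14.0 − 7.8) = 62.62 / 6.2 = 10.100 °C ≈ 10.1 °C.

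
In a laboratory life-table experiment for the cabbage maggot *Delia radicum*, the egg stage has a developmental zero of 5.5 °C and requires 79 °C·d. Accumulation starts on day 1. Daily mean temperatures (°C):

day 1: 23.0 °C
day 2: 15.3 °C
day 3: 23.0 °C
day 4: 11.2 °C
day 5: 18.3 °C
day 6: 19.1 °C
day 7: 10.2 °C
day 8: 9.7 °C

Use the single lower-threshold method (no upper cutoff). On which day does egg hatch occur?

Daily DD above 5.5 °C: 17.5, 9.8, 17.5, 5.7, 12.8, 13.6, 4.7, 4.2.
Cumulative: 17.5, 27.3, 44.8, 50.5, 63.3, 76.9, 81.6, 85.8.
The total first reaches 79 DD on day 7.

day 7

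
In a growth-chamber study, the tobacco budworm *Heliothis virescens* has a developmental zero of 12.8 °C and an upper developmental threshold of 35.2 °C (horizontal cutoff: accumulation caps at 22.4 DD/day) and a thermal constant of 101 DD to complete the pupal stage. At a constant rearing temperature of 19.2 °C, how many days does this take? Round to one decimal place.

Daily accumulation = 19.2 − 12.8 = 6.4 DD/day.
Duration = 101 / 6.4 = 15.781 ≈ 15.8 days.

15.8 days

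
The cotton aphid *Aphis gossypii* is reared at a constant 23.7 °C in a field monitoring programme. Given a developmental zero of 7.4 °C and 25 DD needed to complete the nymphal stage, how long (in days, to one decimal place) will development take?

1.5 days

Daily accumulation = 23.7 − 7.4 = 16.3 DD/day.
Duration = 25 / 16.3 = 1.534 ≈ 1.5 days.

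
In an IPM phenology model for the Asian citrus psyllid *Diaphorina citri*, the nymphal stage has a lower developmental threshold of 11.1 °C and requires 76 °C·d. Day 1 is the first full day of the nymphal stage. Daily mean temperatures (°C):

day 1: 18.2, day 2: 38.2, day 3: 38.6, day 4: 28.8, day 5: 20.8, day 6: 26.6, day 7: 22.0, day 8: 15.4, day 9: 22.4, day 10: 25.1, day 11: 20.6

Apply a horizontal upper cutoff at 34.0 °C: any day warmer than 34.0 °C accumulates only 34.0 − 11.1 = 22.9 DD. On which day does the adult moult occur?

Daily DD above 11.1 °C (capped at 22.9): 7.1, 22.9, 22.9, 17.7, 9.7, 15.5, 10.9, 4.3, 11.3, 14.0, 9.5.
Cumulative: 7.1, 30.0, 52.9, 70.6, 80.3, 95.8, 106.7, 111.0, 122.3, 136.3, 145.8.
The total first reaches 76 DD on day 5.

day 5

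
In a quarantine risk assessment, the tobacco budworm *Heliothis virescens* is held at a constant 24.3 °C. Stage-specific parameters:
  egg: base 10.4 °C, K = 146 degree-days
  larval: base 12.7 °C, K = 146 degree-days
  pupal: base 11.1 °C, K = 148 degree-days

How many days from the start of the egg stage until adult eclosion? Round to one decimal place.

egg: 146 / (24.3 − 10.4) = 146 / 13.9 = 10.504 d.
larval: 146 / (24.3 − 12.7) = 146 / 11.6 = 12.586 d.
pupal: 148 / (24.3 − 11.1) = 148 / 13.2 = 11.212 d.
Sum = 34.302 ≈ 34.3 days.

34.3 days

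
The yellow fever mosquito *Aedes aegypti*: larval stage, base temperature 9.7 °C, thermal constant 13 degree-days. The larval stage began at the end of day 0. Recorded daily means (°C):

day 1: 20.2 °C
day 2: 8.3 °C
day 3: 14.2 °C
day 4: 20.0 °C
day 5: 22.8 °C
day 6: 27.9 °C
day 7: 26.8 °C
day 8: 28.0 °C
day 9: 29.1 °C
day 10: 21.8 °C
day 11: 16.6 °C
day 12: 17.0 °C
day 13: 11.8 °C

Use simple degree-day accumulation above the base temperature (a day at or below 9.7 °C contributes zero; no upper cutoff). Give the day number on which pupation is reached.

Daily DD above 9.7 °C: 10.5, 0.0, 4.5, 10.3, 13.1, 18.2, 17.1, 18.3, 19.4, 12.1, 6.9, 7.3, 2.1.
Cumulative: 10.5, 10.5, 15.0, 25.3, 38.4, 56.6, 73.7, 92.0, 111.4, 123.5, 130.4, 137.7, 139.8.
The total first reaches 13 DD on day 3.

day 3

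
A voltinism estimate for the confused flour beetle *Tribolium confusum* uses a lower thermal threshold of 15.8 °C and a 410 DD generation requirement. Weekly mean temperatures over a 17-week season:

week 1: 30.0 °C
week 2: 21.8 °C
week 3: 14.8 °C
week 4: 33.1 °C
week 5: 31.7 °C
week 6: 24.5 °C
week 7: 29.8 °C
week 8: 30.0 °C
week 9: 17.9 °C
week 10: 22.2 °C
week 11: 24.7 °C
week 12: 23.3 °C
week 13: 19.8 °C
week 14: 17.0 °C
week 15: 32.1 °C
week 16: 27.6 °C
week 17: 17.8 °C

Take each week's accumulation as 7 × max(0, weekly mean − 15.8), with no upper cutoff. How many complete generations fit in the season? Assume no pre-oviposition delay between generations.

Weekly DD (7 × max(0, T̄ − 15.8)): 99.4, 42.0, 0.0, 121.1, 111.3, 60.9, 98.0, 99.4, 14.7, 44.8, 62.3, 52.5, 28.0, 8.4, 114.1, 82.6, 14.0.
Season total = 1053.5 DD.
Complete generations = ⌊1053.5 / 410⌋ = 2.

2 generations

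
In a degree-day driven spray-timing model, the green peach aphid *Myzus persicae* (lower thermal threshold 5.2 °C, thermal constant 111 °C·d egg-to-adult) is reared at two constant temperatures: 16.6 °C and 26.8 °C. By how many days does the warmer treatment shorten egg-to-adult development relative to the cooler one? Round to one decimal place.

4.6 days

At 16.6 °C: 111 / (16.6 − 5.2) = 111 / 11.4 = 9.737 d.
At 26.8 °C: 111 / (26.8 − 5.2) = 111 / 21.6 = 5.139 d.
Difference = |9.737 − 5.139| = 4.598 ≈ 4.6 days.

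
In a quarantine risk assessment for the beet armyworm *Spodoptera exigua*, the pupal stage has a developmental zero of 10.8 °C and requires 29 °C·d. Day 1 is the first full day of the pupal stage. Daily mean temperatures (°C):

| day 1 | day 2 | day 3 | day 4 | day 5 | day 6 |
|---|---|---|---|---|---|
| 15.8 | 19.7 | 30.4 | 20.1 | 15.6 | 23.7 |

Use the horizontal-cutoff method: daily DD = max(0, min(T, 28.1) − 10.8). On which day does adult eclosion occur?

day 3

Daily DD above 10.8 °C (capped at 17.3): 5.0, 8.9, 17.3, 9.3, 4.8, 12.9.
Cumulative: 5.0, 13.9, 31.2, 40.5, 45.3, 58.2.
The total first reaches 29 DD on day 3.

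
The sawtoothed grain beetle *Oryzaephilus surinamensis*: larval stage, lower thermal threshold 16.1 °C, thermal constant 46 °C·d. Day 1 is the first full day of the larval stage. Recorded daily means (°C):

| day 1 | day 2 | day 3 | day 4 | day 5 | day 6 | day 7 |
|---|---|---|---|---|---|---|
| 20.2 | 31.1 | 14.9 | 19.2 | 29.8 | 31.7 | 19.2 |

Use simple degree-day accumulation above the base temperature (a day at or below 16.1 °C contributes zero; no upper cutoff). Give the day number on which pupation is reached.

day 6

Daily DD above 16.1 °C: 4.1, 15.0, 0.0, 3.1, 13.7, 15.6, 3.1.
Cumulative: 4.1, 19.1, 19.1, 22.2, 35.9, 51.5, 54.6.
The total first reaches 46 DD on day 6.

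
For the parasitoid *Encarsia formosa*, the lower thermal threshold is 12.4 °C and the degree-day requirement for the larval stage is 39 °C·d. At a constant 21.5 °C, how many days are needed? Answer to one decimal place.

4.3 days

Daily accumulation = 21.5 − 12.4 = 9.1 DD/day.
Duration = 39 / 9.1 = 4.286 ≈ 4.3 days.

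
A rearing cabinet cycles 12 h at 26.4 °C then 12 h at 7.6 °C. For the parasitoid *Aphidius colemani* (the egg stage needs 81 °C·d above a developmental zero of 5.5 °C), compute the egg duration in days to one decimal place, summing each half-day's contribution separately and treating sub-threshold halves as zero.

Day half: max(0, 26.4 − 5.5) × 0.5 = 20.9 × 0.5 = 10.45 DD.
Night half: max(0, 7.6 − 5.5) × 0.5 = 2.1 × 0.5 = 1.05 DD.
Per 24 h: 11.50 DD/day.
Duration = 81 / 11.50 = 7.043 ≈ 7.0 days.

7.0 days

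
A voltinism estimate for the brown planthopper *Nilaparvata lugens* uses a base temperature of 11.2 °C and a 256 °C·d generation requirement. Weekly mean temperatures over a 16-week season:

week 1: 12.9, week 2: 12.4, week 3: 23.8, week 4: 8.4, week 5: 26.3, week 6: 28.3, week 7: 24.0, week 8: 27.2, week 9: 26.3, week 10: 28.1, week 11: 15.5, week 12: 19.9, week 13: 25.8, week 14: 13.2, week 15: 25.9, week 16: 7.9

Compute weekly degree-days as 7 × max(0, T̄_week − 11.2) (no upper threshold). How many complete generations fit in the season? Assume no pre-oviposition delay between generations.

4 generations

Weekly DD (7 × max(0, T̄ − 11.2)): 11.9, 8.4, 88.2, 0.0, 105.7, 119.7, 89.6, 112.0, 105.7, 118.3, 30.1, 60.9, 102.2, 14.0, 102.9, 0.0.
Season total = 1069.6 DD.
Complete generations = ⌊1069.6 / 256⌋ = 4.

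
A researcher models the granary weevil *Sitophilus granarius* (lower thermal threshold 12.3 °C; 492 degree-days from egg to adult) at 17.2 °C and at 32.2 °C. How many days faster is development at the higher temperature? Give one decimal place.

At 17.2 °C: 492 / (17.2 − 12.3) = 492 / 4.9 = 100.408 d.
At 32.2 °C: 492 / (32.2 − 12.3) = 492 / 19.9 = 24.724 d.
Difference = |100.408 − 24.724| = 75.685 ≈ 75.7 days.

75.7 days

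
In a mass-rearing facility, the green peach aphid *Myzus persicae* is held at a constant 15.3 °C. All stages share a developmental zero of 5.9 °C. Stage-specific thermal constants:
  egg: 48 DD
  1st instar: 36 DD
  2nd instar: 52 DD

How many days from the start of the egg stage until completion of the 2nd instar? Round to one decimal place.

14.5 days

Daily accumulation at 15.3 °C = 15.3 − 5.9 = 9.4 DD/day.
Total K = 48 + 36 + 52 = 136 DD.
Total duration = 136 / 9.4 = 14.468 ≈ 14.5 days.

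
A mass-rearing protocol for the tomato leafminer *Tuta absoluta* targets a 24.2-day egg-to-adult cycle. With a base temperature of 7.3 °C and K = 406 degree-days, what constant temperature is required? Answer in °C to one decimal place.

Required daily accumulation = 406 / 24.2 = 16.777 DD/day.
T = T_base + 16.777 = 7.3 + 16.777 = 24.077 ≈ 24.1 °C.

24.1 °C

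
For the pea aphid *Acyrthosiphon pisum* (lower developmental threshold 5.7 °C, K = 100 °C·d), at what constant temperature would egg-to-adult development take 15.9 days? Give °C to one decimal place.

Required daily accumulation = 100 / 15.9 = 6.289 DD/day.
T = T_base + 6.289 = 5.7 + 6.289 = 11.989 ≈ 12.0 °C.

12.0 °C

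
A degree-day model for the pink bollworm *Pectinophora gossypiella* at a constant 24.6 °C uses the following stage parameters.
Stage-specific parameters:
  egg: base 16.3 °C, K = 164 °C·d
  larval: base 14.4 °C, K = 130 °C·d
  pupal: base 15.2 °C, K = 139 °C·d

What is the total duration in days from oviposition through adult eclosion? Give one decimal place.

47.3 days

egg: 164 / (24.6 − 16.3) = 164 / 8.3 = 19.759 d.
larval: 130 / (24.6 − 14.4) = 130 / 10.2 = 12.745 d.
pupal: 139 / (24.6 − 15.2) = 139 / 9.4 = 14.787 d.
Sum = 47.291 ≈ 47.3 days.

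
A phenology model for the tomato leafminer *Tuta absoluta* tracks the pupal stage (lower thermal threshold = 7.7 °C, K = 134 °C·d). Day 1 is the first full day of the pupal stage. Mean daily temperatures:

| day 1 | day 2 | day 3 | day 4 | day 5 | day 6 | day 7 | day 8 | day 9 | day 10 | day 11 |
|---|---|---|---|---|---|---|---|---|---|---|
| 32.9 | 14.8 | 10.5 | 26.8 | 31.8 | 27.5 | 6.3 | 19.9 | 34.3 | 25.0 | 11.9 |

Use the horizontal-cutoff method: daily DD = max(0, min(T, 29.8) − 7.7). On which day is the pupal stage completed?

day 10

Daily DD above 7.7 °C (capped at 22.1): 22.1, 7.1, 2.8, 19.1, 22.1, 19.8, 0.0, 12.2, 22.1, 17.3, 4.2.
Cumulative: 22.1, 29.2, 32.0, 51.1, 73.2, 93.0, 93.0, 105.2, 127.3, 144.6, 148.8.
The total first reaches 134 DD on day 10.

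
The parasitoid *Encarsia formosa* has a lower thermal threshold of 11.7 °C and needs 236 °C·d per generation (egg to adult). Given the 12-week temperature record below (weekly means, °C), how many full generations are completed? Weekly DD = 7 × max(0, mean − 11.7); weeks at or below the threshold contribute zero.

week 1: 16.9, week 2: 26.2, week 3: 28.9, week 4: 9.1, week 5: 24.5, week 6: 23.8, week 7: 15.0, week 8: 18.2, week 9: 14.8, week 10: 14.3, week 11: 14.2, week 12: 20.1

Weekly DD (7 × max(0, T̄ − 11.7)): 36.4, 101.5, 120.4, 0.0, 89.6, 84.7, 23.1, 45.5, 21.7, 18.2, 17.5, 58.8.
Season total = 617.4 DD.
Complete generations = ⌊617.4 / 236⌋ = 2.

2 generations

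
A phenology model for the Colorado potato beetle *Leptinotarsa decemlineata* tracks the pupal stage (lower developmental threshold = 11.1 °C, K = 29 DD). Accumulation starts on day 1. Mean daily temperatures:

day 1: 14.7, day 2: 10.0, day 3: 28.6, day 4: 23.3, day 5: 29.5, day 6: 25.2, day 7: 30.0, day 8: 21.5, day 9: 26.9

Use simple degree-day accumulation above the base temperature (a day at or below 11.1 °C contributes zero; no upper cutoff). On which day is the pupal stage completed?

Daily DD above 11.1 °C: 3.6, 0.0, 17.5, 12.2, 18.4, 14.1, 18.9, 10.4, 15.8.
Cumulative: 3.6, 3.6, 21.1, 33.3, 51.7, 65.8, 84.7, 95.1, 110.9.
The total first reaches 29 DD on day 4.

day 4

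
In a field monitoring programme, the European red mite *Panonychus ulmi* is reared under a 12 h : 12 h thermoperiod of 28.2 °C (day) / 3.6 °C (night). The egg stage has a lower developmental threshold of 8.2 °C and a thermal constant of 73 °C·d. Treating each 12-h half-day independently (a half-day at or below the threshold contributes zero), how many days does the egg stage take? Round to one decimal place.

Day half: max(0, 28.2 − 8.2) × 0.5 = 20.0 × 0.5 = 10.00 DD.
Night half: max(0, 3.6 − 8.2) × 0.5 = 0.0 × 0.5 = 0.00 DD.
Per 24 h: 10.00 DD/day.
Duration = 73 / 10.00 = 7.300 ≈ 7.3 days.

7.3 days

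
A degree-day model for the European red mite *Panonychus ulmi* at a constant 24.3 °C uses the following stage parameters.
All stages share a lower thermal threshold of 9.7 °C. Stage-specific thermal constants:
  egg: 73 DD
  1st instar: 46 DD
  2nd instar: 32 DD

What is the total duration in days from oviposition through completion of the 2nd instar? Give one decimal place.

Daily accumulation at 24.3 °C = 24.3 − 9.7 = 14.6 DD/day.
Total K = 73 + 46 + 32 = 151 DD.
Total duration = 151 / 14.6 = 10.342 ≈ 10.3 days.

10.3 days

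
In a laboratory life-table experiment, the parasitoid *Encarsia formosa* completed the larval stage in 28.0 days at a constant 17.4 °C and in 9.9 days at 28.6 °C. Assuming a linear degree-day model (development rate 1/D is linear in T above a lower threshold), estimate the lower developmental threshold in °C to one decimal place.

11.3 °C

Equal thermal constants: D₁(T₁ − T_b) = D₂(T₂ − T_b).
28.0·(17.4 − T_b) = 9.9·(28.6 − T_b)
T_b = (28.0·17.4 − 9.9·28.6) / (28.0 − 9.9) = 204.06 / 18.1 = 11.274 °C ≈ 11.3 °C.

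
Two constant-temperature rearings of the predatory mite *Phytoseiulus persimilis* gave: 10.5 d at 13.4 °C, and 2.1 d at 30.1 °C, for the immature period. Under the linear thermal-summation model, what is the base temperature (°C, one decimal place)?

9.2 °C

Equal thermal constants: D₁(T₁ − T_b) = D₂(T₂ − T_b).
10.5·(13.4 − T_b) = 2.1·(30.1 − T_b)
T_b = (10.5·13.4 − 2.1·30.1) / (10.5 − 2.1) = 77.49 / 8.4 = 9.225 °C ≈ 9.2 °C.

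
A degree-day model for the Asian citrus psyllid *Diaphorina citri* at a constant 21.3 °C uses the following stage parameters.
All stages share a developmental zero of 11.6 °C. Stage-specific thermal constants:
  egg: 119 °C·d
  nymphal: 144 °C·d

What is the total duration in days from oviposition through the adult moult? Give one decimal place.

27.1 days

Daily accumulation at 21.3 °C = 21.3 − 11.6 = 9.7 DD/day.
Total K = 119 + 144 = 263 DD.
Total duration = 263 / 9.7 = 27.113 ≈ 27.1 days.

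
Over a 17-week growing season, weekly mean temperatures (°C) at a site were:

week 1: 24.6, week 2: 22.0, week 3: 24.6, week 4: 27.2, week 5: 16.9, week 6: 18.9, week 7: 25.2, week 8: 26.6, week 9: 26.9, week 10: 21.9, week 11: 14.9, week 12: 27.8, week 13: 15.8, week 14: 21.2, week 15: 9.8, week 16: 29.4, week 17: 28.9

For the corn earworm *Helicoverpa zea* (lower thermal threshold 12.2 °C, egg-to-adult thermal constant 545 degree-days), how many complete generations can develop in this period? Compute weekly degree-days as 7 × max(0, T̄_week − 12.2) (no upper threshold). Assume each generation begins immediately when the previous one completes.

Weekly DD (7 × max(0, T̄ − 12.2)): 86.8, 68.6, 86.8, 105.0, 32.9, 46.9, 91.0, 100.8, 102.9, 67.9, 18.9, 109.2, 25.2, 63.0, 0.0, 120.4, 116.9.
Season total = 1243.2 DD.
Complete generations = ⌊1243.2 / 545⌋ = 2.

2 generations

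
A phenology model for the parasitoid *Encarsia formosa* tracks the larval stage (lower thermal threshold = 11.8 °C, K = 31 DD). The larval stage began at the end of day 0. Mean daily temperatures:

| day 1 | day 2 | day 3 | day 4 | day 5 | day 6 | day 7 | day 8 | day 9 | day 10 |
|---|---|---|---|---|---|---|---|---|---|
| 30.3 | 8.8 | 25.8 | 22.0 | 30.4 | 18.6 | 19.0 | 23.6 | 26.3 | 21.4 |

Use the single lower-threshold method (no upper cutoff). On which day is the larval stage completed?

Daily DD above 11.8 °C: 18.5, 0.0, 14.0, 10.2, 18.6, 6.8, 7.2, 11.8, 14.5, 9.6.
Cumulative: 18.5, 18.5, 32.5, 42.7, 61.3, 68.1, 75.3, 87.1, 101.6, 111.2.
The total first reaches 31 DD on day 3.

day 3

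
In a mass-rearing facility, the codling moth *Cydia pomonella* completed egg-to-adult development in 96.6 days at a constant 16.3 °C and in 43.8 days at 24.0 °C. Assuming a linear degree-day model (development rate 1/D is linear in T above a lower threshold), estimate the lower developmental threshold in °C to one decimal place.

9.9 °C

Linear rate model ⇒ the product D·(T − T_b) is constant across temperatures.
96.6·(16.3 − T_b) = 43.8·(24.0 − T_b)
T_b = (96.6·16.3 − 43.8·24.0) / (96.6 − 43.8) = 523.38 / 52.8 = 9.913 °C ≈ 9.9 °C.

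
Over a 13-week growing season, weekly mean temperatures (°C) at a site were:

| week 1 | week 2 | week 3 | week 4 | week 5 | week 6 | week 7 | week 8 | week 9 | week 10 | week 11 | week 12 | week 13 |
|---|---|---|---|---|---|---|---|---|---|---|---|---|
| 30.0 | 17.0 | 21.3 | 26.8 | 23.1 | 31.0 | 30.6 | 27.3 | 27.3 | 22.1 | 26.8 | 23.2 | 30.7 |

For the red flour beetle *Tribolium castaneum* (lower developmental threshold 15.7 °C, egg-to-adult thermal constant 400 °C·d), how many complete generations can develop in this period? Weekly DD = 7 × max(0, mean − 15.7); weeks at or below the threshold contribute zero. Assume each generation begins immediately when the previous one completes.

Weekly DD (7 × max(0, T̄ − 15.7)): 100.1, 9.1, 39.2, 77.7, 51.8, 107.1, 104.3, 81.2, 81.2, 44.8, 77.7, 52.5, 105.0.
Season total = 931.7 DD.
Complete generations = ⌊931.7 / 400⌋ = 2.

2 generations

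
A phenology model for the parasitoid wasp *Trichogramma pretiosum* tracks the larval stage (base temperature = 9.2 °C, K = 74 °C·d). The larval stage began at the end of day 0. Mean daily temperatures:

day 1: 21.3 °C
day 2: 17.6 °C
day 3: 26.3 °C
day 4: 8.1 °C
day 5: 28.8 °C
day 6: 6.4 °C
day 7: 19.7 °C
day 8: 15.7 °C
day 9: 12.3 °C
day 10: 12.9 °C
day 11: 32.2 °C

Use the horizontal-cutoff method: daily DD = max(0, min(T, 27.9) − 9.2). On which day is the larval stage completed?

day 9

Daily DD above 9.2 °C (capped at 18.7): 12.1, 8.4, 17.1, 0.0, 18.7, 0.0, 10.5, 6.5, 3.1, 3.7, 18.7.
Cumulative: 12.1, 20.5, 37.6, 37.6, 56.3, 56.3, 66.8, 73.3, 76.4, 80.1, 98.8.
The total first reaches 74 DD on day 9.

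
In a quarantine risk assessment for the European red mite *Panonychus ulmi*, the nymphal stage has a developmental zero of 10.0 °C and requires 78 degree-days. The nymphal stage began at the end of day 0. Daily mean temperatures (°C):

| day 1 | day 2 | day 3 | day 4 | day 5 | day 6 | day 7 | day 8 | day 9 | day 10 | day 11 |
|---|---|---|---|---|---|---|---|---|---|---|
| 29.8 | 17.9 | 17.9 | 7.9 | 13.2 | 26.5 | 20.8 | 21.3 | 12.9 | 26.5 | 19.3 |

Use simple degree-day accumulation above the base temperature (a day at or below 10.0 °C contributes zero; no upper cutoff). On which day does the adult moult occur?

day 9

Daily DD above 10.0 °C: 19.8, 7.9, 7.9, 0.0, 3.2, 16.5, 10.8, 11.3, 2.9, 16.5, 9.3.
Cumulative: 19.8, 27.7, 35.6, 35.6, 38.8, 55.3, 66.1, 77.4, 80.3, 96.8, 106.1.
The total first reaches 78 DD on day 9.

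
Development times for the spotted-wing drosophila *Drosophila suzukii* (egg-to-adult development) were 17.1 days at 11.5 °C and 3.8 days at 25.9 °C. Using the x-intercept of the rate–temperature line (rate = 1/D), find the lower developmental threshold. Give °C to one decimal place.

Linear rate model ⇒ the product D·(T − T_b) is constant across temperatures.
17.1·(11.5 − T_b) = 3.8·(25.9 − T_b)
T_b = (17.1·11.5 − 3.8·25.9) / (17.1 − 3.8) = 98.23 / 13.3 = 7.386 °C ≈ 7.4 °C.

7.4 °C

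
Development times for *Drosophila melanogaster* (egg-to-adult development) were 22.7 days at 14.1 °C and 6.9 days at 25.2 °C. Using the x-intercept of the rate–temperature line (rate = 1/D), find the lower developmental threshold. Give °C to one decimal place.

Under the model K = D·(T − T_b), so D₁·(T₁ − T_b) = D₂·(T₂ − T_b).
22.7·(14.1 − T_b) = 6.9·(25.2 − T_b)
T_b = (22.7·14.1 − 6.9·25.2) / (22.7 − 6.9) = 146.19 / 15.8 = 9.253 °C ≈ 9.3 °C.

9.3 °C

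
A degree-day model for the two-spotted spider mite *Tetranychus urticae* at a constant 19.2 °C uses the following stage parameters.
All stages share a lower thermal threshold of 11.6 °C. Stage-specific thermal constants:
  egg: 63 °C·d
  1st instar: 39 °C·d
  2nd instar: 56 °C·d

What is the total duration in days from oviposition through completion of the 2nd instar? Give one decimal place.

20.8 days

Daily accumulation at 19.2 °C = 19.2 − 11.6 = 7.6 DD/day.
Total K = 63 + 39 + 56 = 158 DD.
Total duration = 158 / 7.6 = 20.789 ≈ 20.8 days.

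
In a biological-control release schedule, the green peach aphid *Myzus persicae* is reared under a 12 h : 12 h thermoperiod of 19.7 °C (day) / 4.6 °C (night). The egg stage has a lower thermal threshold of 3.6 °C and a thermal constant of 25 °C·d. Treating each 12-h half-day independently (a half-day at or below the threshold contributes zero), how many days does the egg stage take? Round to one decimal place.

Day half: max(0, 19.7 − 3.6) × 0.5 = 16.1 × 0.5 = 8.05 DD.
Night half: max(0, 4.6 − 3.6) × 0.5 = 1.0 × 0.5 = 0.50 DD.
Per 24 h: 8.55 DD/day.
Duration = 25 / 8.55 = 2.924 ≈ 2.9 days.

2.9 days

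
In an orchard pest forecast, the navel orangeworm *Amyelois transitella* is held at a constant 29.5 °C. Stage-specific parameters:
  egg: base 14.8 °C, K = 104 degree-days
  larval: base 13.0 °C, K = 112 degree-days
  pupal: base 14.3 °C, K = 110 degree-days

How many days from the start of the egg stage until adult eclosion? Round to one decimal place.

egg: 104 / (29.5 − 14.8) = 104 / 14.7 = 7.075 d.
larval: 112 / (29.5 − 13.0) = 112 / 16.5 = 6.788 d.
pupal: 110 / (29.5 − 14.3) = 110 / 15.2 = 7.237 d.
Sum = 21.100 ≈ 21.1 days.

21.1 days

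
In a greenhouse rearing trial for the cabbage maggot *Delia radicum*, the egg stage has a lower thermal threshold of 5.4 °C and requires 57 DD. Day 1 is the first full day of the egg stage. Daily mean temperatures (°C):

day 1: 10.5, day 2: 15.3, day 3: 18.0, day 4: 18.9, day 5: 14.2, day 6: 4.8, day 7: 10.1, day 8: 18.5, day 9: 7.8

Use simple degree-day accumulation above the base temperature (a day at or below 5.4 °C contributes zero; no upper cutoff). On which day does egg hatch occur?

day 8

Daily DD above 5.4 °C: 5.1, 9.9, 12.6, 13.5, 8.8, 0.0, 4.7, 13.1, 2.4.
Cumulative: 5.1, 15.0, 27.6, 41.1, 49.9, 49.9, 54.6, 67.7, 70.1.
The total first reaches 57 DD on day 8.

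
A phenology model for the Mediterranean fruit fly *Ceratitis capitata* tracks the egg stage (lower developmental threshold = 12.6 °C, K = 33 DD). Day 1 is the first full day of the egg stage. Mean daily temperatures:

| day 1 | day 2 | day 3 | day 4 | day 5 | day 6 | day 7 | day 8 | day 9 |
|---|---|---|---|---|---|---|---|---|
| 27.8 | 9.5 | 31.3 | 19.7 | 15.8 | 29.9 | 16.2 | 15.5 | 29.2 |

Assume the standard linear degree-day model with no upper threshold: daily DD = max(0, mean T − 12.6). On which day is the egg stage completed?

Daily DD above 12.6 °C: 15.2, 0.0, 18.7, 7.1, 3.2, 17.3, 3.6, 2.9, 16.6.
Cumulative: 15.2, 15.2, 33.9, 41.0, 44.2, 61.5, 65.1, 68.0, 84.6.
The total first reaches 33 DD on day 3.

day 3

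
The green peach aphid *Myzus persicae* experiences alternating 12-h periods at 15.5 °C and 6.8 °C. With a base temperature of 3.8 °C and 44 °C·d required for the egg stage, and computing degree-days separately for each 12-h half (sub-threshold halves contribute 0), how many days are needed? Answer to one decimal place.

Day half: max(0, 15.5 − 3.8) × 0.5 = 11.7 × 0.5 = 5.85 DD.
Night half: max(0, 6.8 − 3.8) × 0.5 = 3.0 × 0.5 = 1.50 DD.
Per 24 h: 7.35 DD/day.
Duration = 44 / 7.35 = 5.986 ≈ 6.0 days.

6.0 days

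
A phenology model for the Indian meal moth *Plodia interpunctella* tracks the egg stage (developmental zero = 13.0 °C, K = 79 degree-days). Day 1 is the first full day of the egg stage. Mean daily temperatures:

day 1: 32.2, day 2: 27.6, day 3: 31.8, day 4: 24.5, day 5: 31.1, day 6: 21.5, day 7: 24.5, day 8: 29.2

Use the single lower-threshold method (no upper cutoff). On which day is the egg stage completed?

Daily DD above 13.0 °C: 19.2, 14.6, 18.8, 11.5, 18.1, 8.5, 11.5, 16.2.
Cumulative: 19.2, 33.8, 52.6, 64.1, 82.2, 90.7, 102.2, 118.4.
The total first reaches 79 DD on day 5.

day 5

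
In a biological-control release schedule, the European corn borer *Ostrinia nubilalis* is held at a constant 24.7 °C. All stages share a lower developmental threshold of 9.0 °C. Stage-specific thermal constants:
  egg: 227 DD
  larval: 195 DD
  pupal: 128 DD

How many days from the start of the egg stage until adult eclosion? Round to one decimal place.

35.0 days

Daily accumulation at 24.7 °C = 24.7 − 9.0 = 15.7 DD/day.
Total K = 227 + 195 + 128 = 550 DD.
Total duration = 550 / 15.7 = 35.032 ≈ 35.0 days.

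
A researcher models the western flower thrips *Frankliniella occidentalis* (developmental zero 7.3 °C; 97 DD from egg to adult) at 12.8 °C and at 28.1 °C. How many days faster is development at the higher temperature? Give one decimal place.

13.0 days

At 12.8 °C: 97 / (12.8 − 7.3) = 97 / 5.5 = 17.636 d.
At 28.1 °C: 97 / (28.1 − 7.3) = 97 / 20.8 = 4.663 d.
Difference = |17.636 − 4.663| = 12.973 ≈ 13.0 days.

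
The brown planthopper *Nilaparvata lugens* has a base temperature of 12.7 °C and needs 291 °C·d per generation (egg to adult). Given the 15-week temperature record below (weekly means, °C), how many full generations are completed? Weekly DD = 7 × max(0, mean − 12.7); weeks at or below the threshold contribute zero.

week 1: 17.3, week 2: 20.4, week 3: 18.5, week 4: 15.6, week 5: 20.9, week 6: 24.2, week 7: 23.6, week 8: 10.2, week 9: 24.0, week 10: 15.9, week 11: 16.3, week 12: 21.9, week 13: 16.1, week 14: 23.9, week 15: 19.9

Weekly DD (7 × max(0, T̄ − 12.7)): 32.2, 53.9, 40.6, 20.3, 57.4, 80.5, 76.3, 0.0, 79.1, 22.4, 25.2, 64.4, 23.8, 78.4, 50.4.
Season total = 704.9 DD.
Complete generations = ⌊704.9 / 291⌋ = 2.

2 generations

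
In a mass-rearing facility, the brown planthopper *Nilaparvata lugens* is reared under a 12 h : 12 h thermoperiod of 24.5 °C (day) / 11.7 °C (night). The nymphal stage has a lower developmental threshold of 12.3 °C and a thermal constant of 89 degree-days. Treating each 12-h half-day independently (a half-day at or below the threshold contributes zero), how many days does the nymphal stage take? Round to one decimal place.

Day half: max(0, 24.5 − 12.3) × 0.5 = 12.2 × 0.5 = 6.10 DD.
Night half: max(0, 11.7 − 12.3) × 0.5 = 0.0 × 0.5 = 0.00 DD.
Per 24 h: 6.10 DD/day.
Duration = 89 / 6.10 = 14.590 ≈ 14.6 days.

14.6 days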